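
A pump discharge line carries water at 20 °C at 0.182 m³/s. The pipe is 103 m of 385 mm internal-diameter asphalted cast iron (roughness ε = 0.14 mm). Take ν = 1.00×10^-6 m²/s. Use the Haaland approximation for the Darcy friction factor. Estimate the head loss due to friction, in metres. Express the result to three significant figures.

h_f ≈ 0.549 m

V = 4Q/(πD²) = 4·0.182/(π·0.385²) = 1.563 m/s
Re = VD/ν = 1.563·0.385/1.00×10^-6 = 6.02×10^5 → turbulent
ε/D = 0.14/385 = 3.64×10^-4
Haaland: f = 0.01648
h_f = f(L/D)V²/(2g) = 0.01648·(103/0.385)·1.563²/(2·9.81) = 0.5493 m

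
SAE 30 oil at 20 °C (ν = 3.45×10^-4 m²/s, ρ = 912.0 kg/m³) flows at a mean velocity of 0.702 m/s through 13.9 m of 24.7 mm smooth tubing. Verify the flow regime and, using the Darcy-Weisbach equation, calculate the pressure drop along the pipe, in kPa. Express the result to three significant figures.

Δp ≈ 161 kPa

Re = VD/ν = 0.702·0.02470/3.45×10^-4 = 50.3 → laminar (Re < 2300)
f = 64/Re = 1.273
h_f = f(L/D)V²/(2g) = 1.273·(13.9/0.02470)·0.702²/(2·9.81) = 18.00 m
Δp = ρg·h_f = 912.0·9.81·18.00 = 161.0 kPa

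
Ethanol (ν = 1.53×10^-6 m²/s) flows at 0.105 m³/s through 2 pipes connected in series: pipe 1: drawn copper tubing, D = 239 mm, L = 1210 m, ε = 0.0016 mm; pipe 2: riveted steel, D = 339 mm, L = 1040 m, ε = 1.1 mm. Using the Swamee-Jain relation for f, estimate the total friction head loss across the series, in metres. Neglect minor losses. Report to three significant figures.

Pipe 1: V = 2.340 m/s, Re = 3.66×10^5, ε/D = 6.69×10^-6, f = 0.01394, h_1 = f(L/D)V²/2g = 19.71 m
Pipe 2: V = 1.163 m/s, Re = 2.58×10^5, ε/D = 0.00324, f = 0.02741, h_2 = f(L/D)V²/2g = 5.799 m
Series → Q common, losses add: H = Σh = 25.51 m

H ≈ 25.5 m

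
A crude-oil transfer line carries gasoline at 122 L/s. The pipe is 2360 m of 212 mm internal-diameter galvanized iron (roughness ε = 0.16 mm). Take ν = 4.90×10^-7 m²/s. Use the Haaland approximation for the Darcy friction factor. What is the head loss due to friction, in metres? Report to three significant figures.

V = 4Q/(πD²) = 4·0.122/(π·0.212²) = 3.456 m/s
Re = VD/ν = 3.456·0.212/4.90×10^-7 = 1.50×10^6 → turbulent
ε/D = 0.16/212 = 7.55×10^-4
Haaland: f = 0.01861
h_f = f(L/D)V²/(2g) = 0.01861·(2360/0.212)·3.456²/(2·9.81) = 126.2 m

h_f ≈ 126 m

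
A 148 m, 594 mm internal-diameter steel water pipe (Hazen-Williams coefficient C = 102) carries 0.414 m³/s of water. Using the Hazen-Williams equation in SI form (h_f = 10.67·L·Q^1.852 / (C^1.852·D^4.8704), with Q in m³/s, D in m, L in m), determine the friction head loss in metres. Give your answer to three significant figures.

h_f ≈ 0.743 m

h_f = 10.67·148·0.414^1.852 / (102^1.852·0.594^4.8704) = 0.7429 m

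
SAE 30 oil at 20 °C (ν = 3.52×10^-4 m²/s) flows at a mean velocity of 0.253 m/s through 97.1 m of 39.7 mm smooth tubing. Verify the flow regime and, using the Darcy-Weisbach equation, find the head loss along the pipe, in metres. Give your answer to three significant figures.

h_f ≈ 17.9 m

Re = VD/ν = 0.253·0.03970/3.52×10^-4 = 28.5 → laminar (Re < 2300)
f = 64/Re = 2.243
h_f = f(L/D)V²/(2g) = 2.243·(97.1/0.03970)·0.253²/(2·9.81) = 17.90 m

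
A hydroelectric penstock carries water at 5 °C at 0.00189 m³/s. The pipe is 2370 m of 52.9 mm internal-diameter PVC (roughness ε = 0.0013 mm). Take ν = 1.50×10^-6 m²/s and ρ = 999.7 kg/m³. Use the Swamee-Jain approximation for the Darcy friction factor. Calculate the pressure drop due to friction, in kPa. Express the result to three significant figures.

V = 4Q/(πD²) = 4·0.00189/(π·0.0529²) = 0.8599 m/s
Re = VD/ν = 0.8599·0.0529/1.50×10^-6 = 3.03×10^4 → turbulent
ε/D = 0.0013/52.9 = 2.46×10^-5
Swamee-Jain: f = 0.02339
h_f = f(L/D)V²/(2g) = 0.02339·(2370/0.0529)·0.8599²/(2·9.81) = 39.49 m
Δp = ρg·h_f = 999.7·9.81·39.49 = 387.3 kPa

Δp ≈ 387 kPa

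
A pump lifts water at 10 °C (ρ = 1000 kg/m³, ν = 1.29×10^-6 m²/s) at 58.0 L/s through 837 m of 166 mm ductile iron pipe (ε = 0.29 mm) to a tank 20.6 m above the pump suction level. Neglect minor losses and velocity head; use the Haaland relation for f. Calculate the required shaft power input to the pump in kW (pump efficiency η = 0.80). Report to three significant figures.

V = 4Q/(πD²) = 2.680 m/s; Re = 3.45×10^5; ε/D = 0.00175; f = 0.02315
h_f = f(L/D)V²/2g = 42.74 m
Total head H = z + h_f = 20.6 + 42.74 = 63.34 m
P_hyd = ρgQH = 1000·9.81·0.0580·63.34 = 36.04 kW
P_shaft = P_hyd/η = 36.04/0.80 = 45.05 kW

P_shaft ≈ 45.0 kW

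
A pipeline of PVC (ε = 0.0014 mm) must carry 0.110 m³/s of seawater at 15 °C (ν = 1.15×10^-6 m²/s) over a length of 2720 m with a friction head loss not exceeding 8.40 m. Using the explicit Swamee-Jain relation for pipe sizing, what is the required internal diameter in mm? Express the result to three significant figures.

D ≈ 345 mm

Swamee-Jain (Type III): D = 0.66·[ε^1.25·(LQ²/(gh_f))^4.75 + ν·Q^9.4·(L/(gh_f))^5.2]^0.04
LQ²/(gh_f) = 0.3994; L/(gh_f) = 33.01
Term 1 = ε^1.25·(…)^4.75 = 6.16×10^-10; Term 2 = ν·Q^9.4·(…)^5.2 = 8.84×10^-8
D = 0.66·(6.16×10^-10 + 8.84×10^-8)^0.04 = 0.3448 m = 345 mm
Check: V = 1.18 m/s, Re = 3.53×10^5, f = 0.01400, h_f = 7.81 m ≈ 8.40 m ✓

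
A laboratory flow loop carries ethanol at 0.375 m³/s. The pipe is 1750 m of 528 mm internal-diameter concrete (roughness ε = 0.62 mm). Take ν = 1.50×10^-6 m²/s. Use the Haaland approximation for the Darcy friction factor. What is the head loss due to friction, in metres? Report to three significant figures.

V = 4Q/(πD²) = 4·0.375/(π·0.528²) = 1.713 m/s
Re = VD/ν = 1.713·0.528/1.50×10^-6 = 6.03×10^5 → turbulent
ε/D = 0.62/528 = 0.00117
Haaland: f = 0.02086
h_f = f(L/D)V²/(2g) = 0.02086·(1750/0.528)·1.713²/(2·9.81) = 10.33 m

h_f ≈ 10.3 m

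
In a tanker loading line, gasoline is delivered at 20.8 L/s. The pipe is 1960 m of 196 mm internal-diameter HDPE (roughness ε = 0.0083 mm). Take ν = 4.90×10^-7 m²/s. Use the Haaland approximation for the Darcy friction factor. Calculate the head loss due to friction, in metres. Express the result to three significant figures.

V = 4Q/(πD²) = 4·0.0208/(π·0.196²) = 0.6894 m/s
Re = VD/ν = 0.6894·0.196/4.90×10^-7 = 2.76×10^5 → turbulent
ε/D = 0.0083/196 = 4.23×10^-5
Haaland: f = 0.01492
h_f = f(L/D)V²/(2g) = 0.01492·(1960/0.196)·0.6894²/(2·9.81) = 3.614 m

h_f ≈ 3.61 m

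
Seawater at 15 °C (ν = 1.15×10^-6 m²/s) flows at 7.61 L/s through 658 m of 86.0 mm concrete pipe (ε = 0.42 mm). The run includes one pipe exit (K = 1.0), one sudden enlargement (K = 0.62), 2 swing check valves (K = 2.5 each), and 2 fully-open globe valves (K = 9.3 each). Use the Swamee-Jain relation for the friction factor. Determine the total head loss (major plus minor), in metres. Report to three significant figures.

H_L ≈ 23.2 m

V = 4Q/(πD²) = 1.310 m/s; V²/2g = 0.08748 m
Re = 9.80×10^4, ε/D = 0.00488 → f = 0.03138 (Swamee-Jain)
Major: h_f = f(L/D)·V²/2g = 0.03138·7651·0.08748 = 21.00 m
Minor: ΣK = 25.2; h_m = ΣK·V²/2g = 2.206 m
Total H_L = 21.00 + 2.206 = 23.21 m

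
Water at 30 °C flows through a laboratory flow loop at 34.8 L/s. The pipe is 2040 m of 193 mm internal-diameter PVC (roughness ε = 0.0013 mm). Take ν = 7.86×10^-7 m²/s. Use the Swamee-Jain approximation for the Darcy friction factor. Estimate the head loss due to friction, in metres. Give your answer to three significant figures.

V = 4Q/(πD²) = 4·0.0348/(π·0.193²) = 1.190 m/s
Re = VD/ν = 1.190·0.193/7.86×10^-7 = 2.92×10^5 → turbulent
ε/D = 0.0013/193 = 6.74×10^-6
Swamee-Jain: f = 0.01452
h_f = f(L/D)V²/(2g) = 0.01452·(2040/0.193)·1.190²/(2·9.81) = 11.07 m

h_f ≈ 11.1 m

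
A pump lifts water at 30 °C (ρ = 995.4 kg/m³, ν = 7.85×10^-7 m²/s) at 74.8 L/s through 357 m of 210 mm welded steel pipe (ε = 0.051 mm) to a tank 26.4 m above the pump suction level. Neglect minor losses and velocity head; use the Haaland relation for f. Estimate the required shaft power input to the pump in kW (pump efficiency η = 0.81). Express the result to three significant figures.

V = 4Q/(πD²) = 2.160 m/s; Re = 5.78×10^5; ε/D = 2.43×10^-4; f = 0.01552
h_f = f(L/D)V²/2g = 6.271 m
Total head H = z + h_f = 26.4 + 6.271 = 32.67 m
P_hyd = ρgQH = 995.4·9.81·0.0748·32.67 = 23.86 kW
P_shaft = P_hyd/η = 23.86/0.81 = 29.46 kW

P_shaft ≈ 29.5 kW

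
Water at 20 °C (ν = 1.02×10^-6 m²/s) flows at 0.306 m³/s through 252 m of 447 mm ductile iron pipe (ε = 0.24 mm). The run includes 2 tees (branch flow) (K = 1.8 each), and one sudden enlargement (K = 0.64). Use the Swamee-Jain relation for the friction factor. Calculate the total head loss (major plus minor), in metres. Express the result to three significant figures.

H_L ≈ 2.75 m

V = 4Q/(πD²) = 1.950 m/s; V²/2g = 0.1938 m
Re = 8.55×10^5, ε/D = 5.37×10^-4 → f = 0.01763 (Swamee-Jain)
Major: h_f = f(L/D)·V²/2g = 0.01763·563.8·0.1938 = 1.926 m
Minor: ΣK = 4.24; h_m = ΣK·V²/2g = 0.8217 m
Total H_L = 1.926 + 0.8217 = 2.748 m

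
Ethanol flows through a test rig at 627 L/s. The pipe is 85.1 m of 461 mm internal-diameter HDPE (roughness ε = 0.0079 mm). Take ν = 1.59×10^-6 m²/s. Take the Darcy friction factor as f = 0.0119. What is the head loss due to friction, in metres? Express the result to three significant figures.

V = 4Q/(πD²) = 4·0.627/(π·0.461²) = 3.756 m/s
h_f = f(L/D)V²/(2g) = 0.01190·(85.1/0.461)·3.756²/(2·9.81) = 1.580 m

h_f ≈ 1.58 m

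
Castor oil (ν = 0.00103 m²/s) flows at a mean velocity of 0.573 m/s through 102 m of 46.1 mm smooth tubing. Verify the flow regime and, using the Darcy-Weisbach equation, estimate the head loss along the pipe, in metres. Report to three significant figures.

Re = VD/ν = 0.573·0.04610/0.00103 = 25.6 → laminar (Re < 2300)
f = 64/Re = 2.496
h_f = f(L/D)V²/(2g) = 2.496·(102/0.04610)·0.573²/(2·9.81) = 92.40 m

h_f ≈ 92.4 m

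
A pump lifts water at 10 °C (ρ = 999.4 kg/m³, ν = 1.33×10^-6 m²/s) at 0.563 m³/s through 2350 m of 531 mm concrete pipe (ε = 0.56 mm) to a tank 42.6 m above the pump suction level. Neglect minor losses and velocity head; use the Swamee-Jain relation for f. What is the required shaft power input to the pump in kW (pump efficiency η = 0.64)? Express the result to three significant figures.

V = 4Q/(πD²) = 2.542 m/s; Re = 1.02×10^6; ε/D = 0.00105; f = 0.02027
h_f = f(L/D)V²/2g = 29.55 m
Total head H = z + h_f = 42.6 + 29.55 = 72.15 m
P_hyd = ρgQH = 999.4·9.81·0.563·72.15 = 398.2 kW
P_shaft = P_hyd/η = 398.2/0.64 = 622.3 kW

P_shaft ≈ 622 kW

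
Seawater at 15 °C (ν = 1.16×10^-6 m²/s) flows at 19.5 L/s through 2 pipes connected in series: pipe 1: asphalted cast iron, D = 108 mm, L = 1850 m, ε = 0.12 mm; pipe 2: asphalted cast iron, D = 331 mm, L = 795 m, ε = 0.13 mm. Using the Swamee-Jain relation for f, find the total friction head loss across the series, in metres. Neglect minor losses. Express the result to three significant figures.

H ≈ 85.7 m

Pipe 1: V = 2.129 m/s, Re = 1.98×10^5, ε/D = 0.00111, f = 0.02163, h_1 = f(L/D)V²/2g = 85.57 m
Pipe 2: V = 0.2266 m/s, Re = 6.47×10^4, ε/D = 3.93×10^-4, f = 0.02130, h_2 = f(L/D)V²/2g = 0.1339 m
Series → Q common, losses add: H = Σh = 85.70 m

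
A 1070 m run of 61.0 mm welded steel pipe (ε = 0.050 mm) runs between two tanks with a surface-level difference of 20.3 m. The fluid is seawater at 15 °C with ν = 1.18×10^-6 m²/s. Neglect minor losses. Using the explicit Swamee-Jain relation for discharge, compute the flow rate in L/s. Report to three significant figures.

Swamee-Jain (Type II): Q = -0.965·√(gD⁵h_f/L)·ln[ε/(3.7D) + √(3.17ν²L/(gD³h_f))]
√(gD⁵h_f/L) = √(9.81·0.0610⁵·20.3/1070) = 3.965×10^-4
ε/(3.7D) = 2.22×10^-4; √(3.17ν²L/(gD³h_f)) = 3.23×10^-4
Q = -0.965·3.965×10^-4·ln(5.448×10^-4) = 0.002875 m³/s
Check: V = 0.984 m/s, Re = 5.09×10^4, f = 0.02359, h_f = 20.4 m ≈ 20.3 m ✓

Q ≈ 2.88 L/s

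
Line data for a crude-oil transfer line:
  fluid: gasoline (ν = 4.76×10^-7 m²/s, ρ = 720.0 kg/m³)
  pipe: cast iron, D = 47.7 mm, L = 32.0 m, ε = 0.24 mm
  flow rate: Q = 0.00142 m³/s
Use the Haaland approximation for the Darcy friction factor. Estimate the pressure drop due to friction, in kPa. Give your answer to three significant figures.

Δp ≈ 4.81 kPa

V = 4Q/(πD²) = 4·0.00142/(π·0.0477²) = 0.7946 m/s
Re = VD/ν = 0.7946·0.0477/4.76×10^-7 = 7.96×10^4 → turbulent
ε/D = 0.24/47.7 = 0.00503
Haaland: f = 0.03154
h_f = f(L/D)V²/(2g) = 0.03154·(32.0/0.0477)·0.7946²/(2·9.81) = 0.6810 m
Δp = ρg·h_f = 720.0·9.81·0.6810 = 4.810 kPa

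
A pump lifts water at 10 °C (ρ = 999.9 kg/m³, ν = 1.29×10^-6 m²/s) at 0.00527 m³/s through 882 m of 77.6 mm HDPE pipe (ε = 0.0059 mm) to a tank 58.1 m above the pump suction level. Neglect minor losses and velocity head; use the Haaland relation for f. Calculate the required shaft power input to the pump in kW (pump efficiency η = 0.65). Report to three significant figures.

P_shaft ≈ 5.75 kW

V = 4Q/(πD²) = 1.114 m/s; Re = 6.70×10^4; ε/D = 7.60×10^-5; f = 0.01966
h_f = f(L/D)V²/2g = 14.14 m
Total head H = z + h_f = 58.1 + 14.14 = 72.24 m
P_hyd = ρgQH = 999.9·9.81·0.00527·72.24 = 3.735 kW
P_shaft = P_hyd/η = 3.735/0.65 = 5.745 kW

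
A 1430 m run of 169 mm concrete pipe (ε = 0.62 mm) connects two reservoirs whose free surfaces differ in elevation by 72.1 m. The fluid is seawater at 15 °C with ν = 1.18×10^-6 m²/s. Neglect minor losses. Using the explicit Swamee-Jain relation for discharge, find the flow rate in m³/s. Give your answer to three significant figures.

Swamee-Jain (Type II): Q = -0.965·√(gD⁵h_f/L)·ln[ε/(3.7D) + √(3.17ν²L/(gD³h_f))]
√(gD⁵h_f/L) = √(9.81·0.169⁵·72.1/1430) = 0.008258
ε/(3.7D) = 9.92×10^-4; √(3.17ν²L/(gD³h_f)) = 4.30×10^-5
Q = -0.965·0.008258·ln(0.001035) = 0.05477 m³/s
Check: V = 2.44 m/s, Re = 3.50×10^5, f = 0.02818, h_f = 72.5 m ≈ 72.1 m ✓

Q ≈ 0.0548 m³/s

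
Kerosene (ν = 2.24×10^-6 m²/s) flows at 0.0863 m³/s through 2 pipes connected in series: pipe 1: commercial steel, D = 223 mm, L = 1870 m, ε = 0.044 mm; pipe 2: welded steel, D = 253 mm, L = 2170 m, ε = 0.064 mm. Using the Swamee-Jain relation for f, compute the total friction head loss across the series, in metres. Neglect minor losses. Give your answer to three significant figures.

H ≈ 57.9 m

Pipe 1: V = 2.210 m/s, Re = 2.20×10^5, ε/D = 1.97×10^-4, f = 0.01690, h_1 = f(L/D)V²/2g = 35.27 m
Pipe 2: V = 1.717 m/s, Re = 1.94×10^5, ε/D = 2.53×10^-4, f = 0.01756, h_2 = f(L/D)V²/2g = 22.62 m
Series → Q common, losses add: H = Σh = 57.89 m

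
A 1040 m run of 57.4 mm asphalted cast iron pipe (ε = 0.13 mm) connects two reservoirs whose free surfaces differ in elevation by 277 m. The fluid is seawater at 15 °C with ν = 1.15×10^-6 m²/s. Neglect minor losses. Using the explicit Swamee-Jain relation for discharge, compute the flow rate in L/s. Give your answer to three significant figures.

Swamee-Jain (Type II): Q = -0.965·√(gD⁵h_f/L)·ln[ε/(3.7D) + √(3.17ν²L/(gD³h_f))]
√(gD⁵h_f/L) = √(9.81·0.0574⁵·277/1040) = 0.001276
ε/(3.7D) = 6.12×10^-4; √(3.17ν²L/(gD³h_f)) = 9.21×10^-5
Q = -0.965·0.001276·ln(7.042×10^-4) = 0.008937 m³/s
Check: V = 3.45 m/s, Re = 1.72×10^5, f = 0.02534, h_f = 279 m ≈ 277 m ✓

Q ≈ 8.94 L/s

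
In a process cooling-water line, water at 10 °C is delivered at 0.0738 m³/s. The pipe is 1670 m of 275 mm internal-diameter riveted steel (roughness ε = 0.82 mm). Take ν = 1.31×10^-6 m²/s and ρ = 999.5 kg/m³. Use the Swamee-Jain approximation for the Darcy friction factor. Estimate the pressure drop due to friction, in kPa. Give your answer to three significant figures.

Δp ≈ 126 kPa

V = 4Q/(πD²) = 4·0.0738/(π·0.275²) = 1.243 m/s
Re = VD/ν = 1.243·0.275/1.31×10^-6 = 2.61×10^5 → turbulent
ε/D = 0.82/275 = 0.00298
Swamee-Jain: f = 0.02680
h_f = f(L/D)V²/(2g) = 0.02680·(1670/0.275)·1.243²/(2·9.81) = 12.81 m
Δp = ρg·h_f = 999.5·9.81·12.81 = 125.6 kPa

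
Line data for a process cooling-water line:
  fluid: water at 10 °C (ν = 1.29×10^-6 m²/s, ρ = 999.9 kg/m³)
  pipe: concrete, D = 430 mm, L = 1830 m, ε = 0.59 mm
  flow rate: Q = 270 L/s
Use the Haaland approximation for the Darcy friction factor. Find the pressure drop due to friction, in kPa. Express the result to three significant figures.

V = 4Q/(πD²) = 4·0.270/(π·0.430²) = 1.859 m/s
Re = VD/ν = 1.859·0.430/1.29×10^-6 = 6.20×10^5 → turbulent
ε/D = 0.59/430 = 0.00137
Haaland: f = 0.02162
h_f = f(L/D)V²/(2g) = 0.02162·(1830/0.430)·1.859²/(2·9.81) = 16.21 m
Δp = ρg·h_f = 999.9·9.81·16.21 = 159.0 kPa

Δp ≈ 159 kPa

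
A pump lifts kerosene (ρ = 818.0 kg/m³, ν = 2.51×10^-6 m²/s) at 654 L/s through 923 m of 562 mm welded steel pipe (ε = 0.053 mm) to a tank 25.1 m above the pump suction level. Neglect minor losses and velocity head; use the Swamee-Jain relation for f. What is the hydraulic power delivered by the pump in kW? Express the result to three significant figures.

P_hyd ≈ 175 kW

V = 4Q/(πD²) = 2.636 m/s; Re = 5.90×10^5; ε/D = 9.43×10^-5; f = 0.01413
h_f = f(L/D)V²/2g = 8.222 m
Total head H = z + h_f = 25.1 + 8.222 = 33.32 m
P_hyd = ρgQH = 818.0·9.81·0.654·33.32 = 174.9 kW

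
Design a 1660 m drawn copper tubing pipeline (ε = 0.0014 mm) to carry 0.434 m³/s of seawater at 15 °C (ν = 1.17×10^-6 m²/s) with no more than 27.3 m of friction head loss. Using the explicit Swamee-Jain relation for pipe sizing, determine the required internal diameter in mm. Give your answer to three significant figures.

D ≈ 408 mm

Swamee-Jain (Type III): D = 0.66·[ε^1.25·(LQ²/(gh_f))^4.75 + ν·Q^9.4·(L/(gh_f))^5.2]^0.04
LQ²/(gh_f) = 1.167; L/(gh_f) = 6.198
Term 1 = ε^1.25·(…)^4.75 = 1.00×10^-7; Term 2 = ν·Q^9.4·(…)^5.2 = 6.03×10^-6
D = 0.66·(1.00×10^-7 + 6.03×10^-6)^0.04 = 0.4084 m = 408 mm
Check: V = 3.31 m/s, Re = 1.16×10^6, f = 0.01142, h_f = 26.0 m ≈ 27.3 m ✓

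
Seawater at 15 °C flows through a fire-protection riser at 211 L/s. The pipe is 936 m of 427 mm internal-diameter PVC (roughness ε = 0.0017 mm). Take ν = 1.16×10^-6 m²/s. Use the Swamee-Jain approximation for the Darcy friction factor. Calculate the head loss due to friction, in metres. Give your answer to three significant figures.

V = 4Q/(πD²) = 4·0.211/(π·0.427²) = 1.473 m/s
Re = VD/ν = 1.473·0.427/1.16×10^-6 = 5.42×10^5 → turbulent
ε/D = 0.0017/427 = 3.98×10^-6
Swamee-Jain: f = 0.01297
h_f = f(L/D)V²/(2g) = 0.01297·(936/0.427)·1.473²/(2·9.81) = 3.146 m

h_f ≈ 3.15 m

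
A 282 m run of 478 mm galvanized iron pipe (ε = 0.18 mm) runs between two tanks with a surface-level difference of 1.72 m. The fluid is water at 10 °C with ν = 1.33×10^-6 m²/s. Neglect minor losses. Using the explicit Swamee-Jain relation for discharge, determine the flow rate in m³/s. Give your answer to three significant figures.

Q ≈ 0.333 m³/s

Swamee-Jain (Type II): Q = -0.965·√(gD⁵h_f/L)·ln[ε/(3.7D) + √(3.17ν²L/(gD³h_f))]
√(gD⁵h_f/L) = √(9.81·0.478⁵·1.72/282) = 0.03864
ε/(3.7D) = 1.02×10^-4; √(3.17ν²L/(gD³h_f)) = 2.93×10^-5
Q = -0.965·0.03864·ln(1.311×10^-4) = 0.3333 m³/s
Check: V = 1.86 m/s, Re = 6.68×10^5, f = 0.01669, h_f = 1.73 m ≈ 1.72 m ✓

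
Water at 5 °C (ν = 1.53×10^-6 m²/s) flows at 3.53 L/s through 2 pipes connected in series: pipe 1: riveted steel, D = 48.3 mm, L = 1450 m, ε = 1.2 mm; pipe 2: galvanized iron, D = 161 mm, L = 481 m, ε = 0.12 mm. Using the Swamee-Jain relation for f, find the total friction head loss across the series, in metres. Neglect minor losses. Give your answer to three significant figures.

Pipe 1: V = 1.927 m/s, Re = 6.08×10^4, ε/D = 0.0248, f = 0.05383, h_1 = f(L/D)V²/2g = 305.7 m
Pipe 2: V = 0.1734 m/s, Re = 1.82×10^4, ε/D = 7.45×10^-4, f = 0.02810, h_2 = f(L/D)V²/2g = 0.1286 m
Series → Q common, losses add: H = Σh = 305.9 m

H ≈ 306 m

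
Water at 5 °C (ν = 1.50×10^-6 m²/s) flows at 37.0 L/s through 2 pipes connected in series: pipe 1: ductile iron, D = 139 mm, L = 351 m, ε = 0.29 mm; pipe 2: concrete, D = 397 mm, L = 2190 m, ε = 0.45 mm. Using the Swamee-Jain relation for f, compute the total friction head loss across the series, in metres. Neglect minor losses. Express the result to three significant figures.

Pipe 1: V = 2.438 m/s, Re = 2.26×10^5, ε/D = 0.00209, f = 0.02462, h_1 = f(L/D)V²/2g = 18.84 m
Pipe 2: V = 0.2989 m/s, Re = 7.91×10^4, ε/D = 0.00113, f = 0.02330, h_2 = f(L/D)V²/2g = 0.5854 m
Series → Q common, losses add: H = Σh = 19.43 m

H ≈ 19.4 m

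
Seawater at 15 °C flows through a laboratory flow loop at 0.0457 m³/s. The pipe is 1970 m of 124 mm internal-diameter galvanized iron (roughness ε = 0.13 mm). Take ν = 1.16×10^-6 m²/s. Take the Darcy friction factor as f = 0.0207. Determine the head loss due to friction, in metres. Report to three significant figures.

h_f ≈ 240 m

V = 4Q/(πD²) = 4·0.0457/(π·0.124²) = 3.784 m/s
h_f = f(L/D)V²/(2g) = 0.02070·(1970/0.124)·3.784²/(2·9.81) = 240.0 m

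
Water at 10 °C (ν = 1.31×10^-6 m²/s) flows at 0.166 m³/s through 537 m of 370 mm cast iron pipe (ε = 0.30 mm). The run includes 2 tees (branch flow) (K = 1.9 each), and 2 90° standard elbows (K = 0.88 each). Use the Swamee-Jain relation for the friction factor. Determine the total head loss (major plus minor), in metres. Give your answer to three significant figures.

V = 4Q/(πD²) = 1.544 m/s; V²/2g = 0.1215 m
Re = 4.36×10^5, ε/D = 8.11×10^-4 → f = 0.01958 (Swamee-Jain)
Major: h_f = f(L/D)·V²/2g = 0.01958·1451·0.1215 = 3.453 m
Minor: ΣK = 5.56; h_m = ΣK·V²/2g = 0.6755 m
Total H_L = 3.453 + 0.6755 = 4.129 m

H_L ≈ 4.13 m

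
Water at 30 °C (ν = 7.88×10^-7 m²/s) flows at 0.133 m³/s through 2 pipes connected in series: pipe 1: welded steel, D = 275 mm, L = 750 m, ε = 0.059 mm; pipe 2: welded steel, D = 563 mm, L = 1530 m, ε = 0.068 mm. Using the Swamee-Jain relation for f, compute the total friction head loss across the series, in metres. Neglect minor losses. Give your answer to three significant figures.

Pipe 1: V = 2.239 m/s, Re = 7.81×10^5, ε/D = 2.15×10^-4, f = 0.01514, h_1 = f(L/D)V²/2g = 10.56 m
Pipe 2: V = 0.5343 m/s, Re = 3.82×10^5, ε/D = 1.21×10^-4, f = 0.01516, h_2 = f(L/D)V²/2g = 0.5995 m
Series → Q common, losses add: H = Σh = 11.16 m

H ≈ 11.2 m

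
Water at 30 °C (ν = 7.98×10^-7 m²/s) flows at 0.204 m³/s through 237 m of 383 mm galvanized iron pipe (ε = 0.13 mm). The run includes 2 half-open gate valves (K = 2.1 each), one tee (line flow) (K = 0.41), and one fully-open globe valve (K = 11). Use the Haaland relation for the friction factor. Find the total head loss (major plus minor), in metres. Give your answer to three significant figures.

H_L ≈ 4.08 m

V = 4Q/(πD²) = 1.771 m/s; V²/2g = 0.1598 m
Re = 8.50×10^5, ε/D = 3.39×10^-4 → f = 0.01604 (Haaland)
Major: h_f = f(L/D)·V²/2g = 0.01604·618.8·0.1598 = 1.587 m
Minor: ΣK = 15.6; h_m = ΣK·V²/2g = 2.495 m
Total H_L = 1.587 + 2.495 = 4.081 m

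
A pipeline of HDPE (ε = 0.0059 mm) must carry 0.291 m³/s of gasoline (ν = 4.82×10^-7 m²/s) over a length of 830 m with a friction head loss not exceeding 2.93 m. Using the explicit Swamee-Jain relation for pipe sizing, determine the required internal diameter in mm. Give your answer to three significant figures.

Swamee-Jain (Type III): D = 0.66·[ε^1.25·(LQ²/(gh_f))^4.75 + ν·Q^9.4·(L/(gh_f))^5.2]^0.04
LQ²/(gh_f) = 2.445; L/(gh_f) = 28.88
Term 1 = ε^1.25·(…)^4.75 = 2.03×10^-5; Term 2 = ν·Q^9.4·(…)^5.2 = 1.73×10^-4
D = 0.66·(2.03×10^-5 + 1.73×10^-4)^0.04 = 0.4688 m = 469 mm
Check: V = 1.69 m/s, Re = 1.64×10^6, f = 0.01111, h_f = 2.85 m ≈ 2.93 m ✓

D ≈ 469 mm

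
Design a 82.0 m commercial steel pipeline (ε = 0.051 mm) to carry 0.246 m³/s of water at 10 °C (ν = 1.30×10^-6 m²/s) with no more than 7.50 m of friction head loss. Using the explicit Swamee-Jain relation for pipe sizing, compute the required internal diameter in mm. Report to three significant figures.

Swamee-Jain (Type III): D = 0.66·[ε^1.25·(LQ²/(gh_f))^4.75 + ν·Q^9.4·(L/(gh_f))^5.2]^0.04
LQ²/(gh_f) = 0.06745; L/(gh_f) = 1.115
Term 1 = ε^1.25·(…)^4.75 = 1.18×10^-11; Term 2 = ν·Q^9.4·(…)^5.2 = 4.30×10^-12
D = 0.66·(1.18×10^-11 + 4.30×10^-12)^0.04 = 0.2442 m = 244 mm
Check: V = 5.25 m/s, Re = 9.86×10^5, f = 0.01488, h_f = 7.02 m ≈ 7.50 m ✓

D ≈ 244 mm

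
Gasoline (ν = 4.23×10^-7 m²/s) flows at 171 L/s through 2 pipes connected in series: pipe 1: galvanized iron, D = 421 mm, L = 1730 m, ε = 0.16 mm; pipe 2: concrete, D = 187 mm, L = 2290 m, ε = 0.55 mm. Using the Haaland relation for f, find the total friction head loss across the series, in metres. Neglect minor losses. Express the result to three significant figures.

Pipe 1: V = 1.228 m/s, Re = 1.22×10^6, ε/D = 3.80×10^-4, f = 0.01619, h_1 = f(L/D)V²/2g = 5.117 m
Pipe 2: V = 6.226 m/s, Re = 2.75×10^6, ε/D = 0.00294, f = 0.02612, h_2 = f(L/D)V²/2g = 631.9 m
Series → Q common, losses add: H = Σh = 637.1 m

H ≈ 637 m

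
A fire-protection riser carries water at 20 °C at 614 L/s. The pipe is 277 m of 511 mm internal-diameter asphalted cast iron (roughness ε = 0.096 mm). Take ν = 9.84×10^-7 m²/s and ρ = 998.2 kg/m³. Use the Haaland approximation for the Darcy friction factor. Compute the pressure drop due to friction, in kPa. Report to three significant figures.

Δp ≈ 34.4 kPa

V = 4Q/(πD²) = 4·0.614/(π·0.511²) = 2.994 m/s
Re = VD/ν = 2.994·0.511/9.84×10^-7 = 1.55×10^6 → turbulent
ε/D = 0.096/511 = 1.88×10^-4
Haaland: f = 0.01417
h_f = f(L/D)V²/(2g) = 0.01417·(277/0.511)·2.994²/(2·9.81) = 3.510 m
Δp = ρg·h_f = 998.2·9.81·3.510 = 34.37 kPa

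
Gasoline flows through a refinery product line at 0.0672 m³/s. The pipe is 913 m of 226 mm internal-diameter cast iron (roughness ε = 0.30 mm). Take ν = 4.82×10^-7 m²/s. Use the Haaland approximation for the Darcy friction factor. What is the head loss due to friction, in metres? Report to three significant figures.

V = 4Q/(πD²) = 4·0.0672/(π·0.226²) = 1.675 m/s
Re = VD/ν = 1.675·0.226/4.82×10^-7 = 7.85×10^5 → turbulent
ε/D = 0.30/226 = 0.00133
Haaland: f = 0.02138
h_f = f(L/D)V²/(2g) = 0.02138·(913/0.226)·1.675²/(2·9.81) = 12.35 m

h_f ≈ 12.4 m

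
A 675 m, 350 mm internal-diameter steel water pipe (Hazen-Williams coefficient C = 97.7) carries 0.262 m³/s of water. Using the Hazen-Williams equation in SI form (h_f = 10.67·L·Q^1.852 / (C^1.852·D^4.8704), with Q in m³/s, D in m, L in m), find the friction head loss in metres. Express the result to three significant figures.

h_f = 10.67·675·0.262^1.852 / (97.7^1.852·0.350^4.8704) = 20.68 m

h_f ≈ 20.7 m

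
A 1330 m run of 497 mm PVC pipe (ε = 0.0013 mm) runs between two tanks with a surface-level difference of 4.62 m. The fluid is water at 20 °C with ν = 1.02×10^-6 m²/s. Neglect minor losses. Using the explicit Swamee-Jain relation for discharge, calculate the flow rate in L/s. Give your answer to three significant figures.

Swamee-Jain (Type II): Q = -0.965·√(gD⁵h_f/L)·ln[ε/(3.7D) + √(3.17ν²L/(gD³h_f))]
√(gD⁵h_f/L) = √(9.81·0.497⁵·4.62/1330) = 0.03215
ε/(3.7D) = 7.07×10^-7; √(3.17ν²L/(gD³h_f)) = 2.81×10^-5
Q = -0.965·0.03215·ln(2.878×10^-5) = 0.3243 m³/s
Check: V = 1.67 m/s, Re = 8.15×10^5, f = 0.01208, h_f = 4.60 m ≈ 4.62 m ✓

Q ≈ 324 L/s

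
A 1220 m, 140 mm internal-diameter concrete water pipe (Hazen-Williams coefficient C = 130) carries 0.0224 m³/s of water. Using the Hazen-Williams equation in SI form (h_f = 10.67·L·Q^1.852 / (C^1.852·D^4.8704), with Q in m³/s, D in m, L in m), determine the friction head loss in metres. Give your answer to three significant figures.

h_f = 10.67·1220·0.0224^1.852 / (130^1.852·0.140^4.8704) = 20.08 m

h_f ≈ 20.1 m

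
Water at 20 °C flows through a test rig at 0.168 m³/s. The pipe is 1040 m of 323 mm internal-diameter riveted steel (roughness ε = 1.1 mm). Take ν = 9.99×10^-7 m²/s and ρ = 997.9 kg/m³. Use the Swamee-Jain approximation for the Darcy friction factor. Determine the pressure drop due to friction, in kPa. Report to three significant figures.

Δp ≈ 185 kPa

V = 4Q/(πD²) = 4·0.168/(π·0.323²) = 2.050 m/s
Re = VD/ν = 2.050·0.323/9.99×10^-7 = 6.63×10^5 → turbulent
ε/D = 1.1/323 = 0.00341
Swamee-Jain: f = 0.02740
h_f = f(L/D)V²/(2g) = 0.02740·(1040/0.323)·2.050²/(2·9.81) = 18.90 m
Δp = ρg·h_f = 997.9·9.81·18.90 = 185.0 kPa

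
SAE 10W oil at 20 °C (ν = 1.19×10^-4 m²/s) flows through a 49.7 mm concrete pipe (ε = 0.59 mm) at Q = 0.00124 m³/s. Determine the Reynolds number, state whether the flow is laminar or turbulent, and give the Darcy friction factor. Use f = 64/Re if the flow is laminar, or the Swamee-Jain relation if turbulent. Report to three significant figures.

V = 4Q/(πD²) = 0.6392 m/s
Re = VD/ν = 0.6392·0.0497/1.19×10^-4 = 267
Re < 2300 → laminar → f = 64/Re = 0.2397

Re ≈ 267; laminar; f = 64/Re ≈ 0.240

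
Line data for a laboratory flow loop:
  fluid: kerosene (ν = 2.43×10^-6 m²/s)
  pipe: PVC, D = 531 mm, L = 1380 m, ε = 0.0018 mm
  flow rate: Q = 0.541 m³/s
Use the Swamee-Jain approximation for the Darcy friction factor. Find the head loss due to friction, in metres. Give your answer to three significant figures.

h_f ≈ 10.3 m

V = 4Q/(πD²) = 4·0.541/(π·0.531²) = 2.443 m/s
Re = VD/ν = 2.443·0.531/2.43×10^-6 = 5.34×10^5 → turbulent
ε/D = 0.0018/531 = 3.39×10^-6
Swamee-Jain: f = 0.01300
h_f = f(L/D)V²/(2g) = 0.01300·(1380/0.531)·2.443²/(2·9.81) = 10.27 m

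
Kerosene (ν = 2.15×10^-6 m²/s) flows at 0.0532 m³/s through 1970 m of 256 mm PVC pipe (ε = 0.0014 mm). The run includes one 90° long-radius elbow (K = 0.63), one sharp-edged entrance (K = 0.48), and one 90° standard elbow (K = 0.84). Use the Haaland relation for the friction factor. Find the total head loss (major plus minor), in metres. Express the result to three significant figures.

H_L ≈ 7.27 m

V = 4Q/(πD²) = 1.034 m/s; V²/2g = 0.05445 m
Re = 1.23×10^5, ε/D = 5.47×10^-6 → f = 0.01710 (Haaland)
Major: h_f = f(L/D)·V²/2g = 0.01710·7695·0.05445 = 7.164 m
Minor: ΣK = 1.95; h_m = ΣK·V²/2g = 0.1062 m
Total H_L = 7.164 + 0.1062 = 7.270 m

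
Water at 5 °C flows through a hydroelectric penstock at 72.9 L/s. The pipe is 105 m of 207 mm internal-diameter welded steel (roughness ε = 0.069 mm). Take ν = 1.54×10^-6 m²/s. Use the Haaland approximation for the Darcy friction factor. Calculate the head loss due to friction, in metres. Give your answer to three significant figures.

V = 4Q/(πD²) = 4·0.0729/(π·0.207²) = 2.166 m/s
Re = VD/ν = 2.166·0.207/1.54×10^-6 = 2.91×10^5 → turbulent
ε/D = 0.069/207 = 3.33×10^-4
Haaland: f = 0.01707
h_f = f(L/D)V²/(2g) = 0.01707·(105/0.207)·2.166²/(2·9.81) = 2.071 m

h_f ≈ 2.07 m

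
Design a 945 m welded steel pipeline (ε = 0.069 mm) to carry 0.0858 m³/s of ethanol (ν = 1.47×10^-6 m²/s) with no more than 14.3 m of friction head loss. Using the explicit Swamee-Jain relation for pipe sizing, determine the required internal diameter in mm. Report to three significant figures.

D ≈ 236 mm

Swamee-Jain (Type III): D = 0.66·[ε^1.25·(LQ²/(gh_f))^4.75 + ν·Q^9.4·(L/(gh_f))^5.2]^0.04
LQ²/(gh_f) = 0.04959; L/(gh_f) = 6.736
Term 1 = ε^1.25·(…)^4.75 = 4.00×10^-12; Term 2 = ν·Q^9.4·(…)^5.2 = 2.82×10^-12
D = 0.66·(4.00×10^-12 + 2.82×10^-12)^0.04 = 0.2360 m = 236 mm
Check: V = 1.96 m/s, Re = 3.15×10^5, f = 0.01693, h_f = 13.3 m ≈ 14.3 m ✓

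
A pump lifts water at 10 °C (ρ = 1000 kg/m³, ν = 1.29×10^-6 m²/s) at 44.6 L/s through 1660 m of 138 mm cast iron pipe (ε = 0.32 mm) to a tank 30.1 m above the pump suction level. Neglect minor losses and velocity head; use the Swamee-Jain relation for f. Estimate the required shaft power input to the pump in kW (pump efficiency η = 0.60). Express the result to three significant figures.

P_shaft ≈ 121 kW

V = 4Q/(πD²) = 2.982 m/s; Re = 3.19×10^5; ε/D = 0.00232; f = 0.02502
h_f = f(L/D)V²/2g = 136.4 m
Total head H = z + h_f = 30.1 + 136.4 = 166.5 m
P_hyd = ρgQH = 1000·9.81·0.0446·166.5 = 72.85 kW
P_shaft = P_hyd/η = 72.85/0.60 = 121.4 kW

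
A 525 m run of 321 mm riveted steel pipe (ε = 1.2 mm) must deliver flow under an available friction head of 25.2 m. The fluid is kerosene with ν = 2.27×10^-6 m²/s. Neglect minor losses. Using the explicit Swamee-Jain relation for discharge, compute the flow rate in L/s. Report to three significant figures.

Q ≈ 265 L/s

Swamee-Jain (Type II): Q = -0.965·√(gD⁵h_f/L)·ln[ε/(3.7D) + √(3.17ν²L/(gD³h_f))]
√(gD⁵h_f/L) = √(9.81·0.321⁵·25.2/525) = 0.04006
ε/(3.7D) = 0.00101; √(3.17ν²L/(gD³h_f)) = 3.24×10^-5
Q = -0.965·0.04006·ln(0.001043) = 0.2654 m³/s
Check: V = 3.28 m/s, Re = 4.64×10^5, f = 0.02822, h_f = 25.3 m ≈ 25.2 m ✓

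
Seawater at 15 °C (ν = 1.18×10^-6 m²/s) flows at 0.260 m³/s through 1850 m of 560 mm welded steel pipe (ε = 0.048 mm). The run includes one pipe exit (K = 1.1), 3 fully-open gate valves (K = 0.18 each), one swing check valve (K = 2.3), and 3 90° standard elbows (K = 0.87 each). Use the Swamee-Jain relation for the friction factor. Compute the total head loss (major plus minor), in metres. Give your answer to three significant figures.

V = 4Q/(πD²) = 1.056 m/s; V²/2g = 0.05680 m
Re = 5.01×10^5, ε/D = 8.57×10^-5 → f = 0.01429 (Swamee-Jain)
Major: h_f = f(L/D)·V²/2g = 0.01429·3304·0.05680 = 2.682 m
Minor: ΣK = 6.55; h_m = ΣK·V²/2g = 0.3720 m
Total H_L = 2.682 + 0.3720 = 3.054 m

H_L ≈ 3.05 m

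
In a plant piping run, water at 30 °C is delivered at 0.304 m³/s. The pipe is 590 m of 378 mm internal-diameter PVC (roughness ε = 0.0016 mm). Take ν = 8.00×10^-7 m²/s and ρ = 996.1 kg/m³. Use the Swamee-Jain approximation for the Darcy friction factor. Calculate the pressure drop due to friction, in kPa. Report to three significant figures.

V = 4Q/(πD²) = 4·0.304/(π·0.378²) = 2.709 m/s
Re = VD/ν = 2.709·0.378/8.00×10^-7 = 1.28×10^6 → turbulent
ε/D = 0.0016/378 = 4.23×10^-6
Swamee-Jain: f = 0.01126
h_f = f(L/D)V²/(2g) = 0.01126·(590/0.378)·2.709²/(2·9.81) = 6.576 m
Δp = ρg·h_f = 996.1·9.81·6.576 = 64.25 kPa

Δp ≈ 64.3 kPa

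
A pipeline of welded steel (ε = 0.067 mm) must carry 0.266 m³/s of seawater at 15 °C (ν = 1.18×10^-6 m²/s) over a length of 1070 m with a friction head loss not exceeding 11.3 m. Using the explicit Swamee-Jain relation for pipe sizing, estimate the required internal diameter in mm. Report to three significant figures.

D ≈ 387 mm

Swamee-Jain (Type III): D = 0.66·[ε^1.25·(LQ²/(gh_f))^4.75 + ν·Q^9.4·(L/(gh_f))^5.2]^0.04
LQ²/(gh_f) = 0.6830; L/(gh_f) = 9.652
Term 1 = ε^1.25·(…)^4.75 = 9.91×10^-7; Term 2 = ν·Q^9.4·(…)^5.2 = 6.11×10^-7
D = 0.66·(9.91×10^-7 + 6.11×10^-7)^0.04 = 0.3870 m = 387 mm
Check: V = 2.26 m/s, Re = 7.42×10^5, f = 0.01476, h_f = 10.6 m ≈ 11.3 m ✓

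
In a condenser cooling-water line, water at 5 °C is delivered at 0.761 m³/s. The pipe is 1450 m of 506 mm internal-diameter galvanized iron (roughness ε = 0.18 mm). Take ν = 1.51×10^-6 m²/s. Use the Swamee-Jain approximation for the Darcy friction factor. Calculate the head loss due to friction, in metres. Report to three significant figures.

h_f ≈ 33.7 m

V = 4Q/(πD²) = 4·0.761/(π·0.506²) = 3.784 m/s
Re = VD/ν = 3.784·0.506/1.51×10^-6 = 1.27×10^6 → turbulent
ε/D = 0.18/506 = 3.56×10^-4
Swamee-Jain: f = 0.01610
h_f = f(L/D)V²/(2g) = 0.01610·(1450/0.506)·3.784²/(2·9.81) = 33.67 m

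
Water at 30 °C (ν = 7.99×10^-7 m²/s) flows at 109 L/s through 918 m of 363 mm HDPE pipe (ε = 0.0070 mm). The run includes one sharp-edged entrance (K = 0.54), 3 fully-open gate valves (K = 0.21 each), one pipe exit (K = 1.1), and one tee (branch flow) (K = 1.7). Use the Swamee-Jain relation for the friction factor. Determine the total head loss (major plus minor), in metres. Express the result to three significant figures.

V = 4Q/(πD²) = 1.053 m/s; V²/2g = 0.05654 m
Re = 4.79×10^5, ε/D = 1.93×10^-5 → f = 0.01349 (Swamee-Jain)
Major: h_f = f(L/D)·V²/2g = 0.01349·2529·0.05654 = 1.929 m
Minor: ΣK = 3.97; h_m = ΣK·V²/2g = 0.2245 m
Total H_L = 1.929 + 0.2245 = 2.153 m

H_L ≈ 2.15 m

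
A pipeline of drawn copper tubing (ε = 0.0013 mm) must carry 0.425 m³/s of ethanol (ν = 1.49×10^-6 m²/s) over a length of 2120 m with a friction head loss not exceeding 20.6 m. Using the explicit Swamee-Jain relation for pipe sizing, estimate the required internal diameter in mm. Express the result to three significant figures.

Swamee-Jain (Type III): D = 0.66·[ε^1.25·(LQ²/(gh_f))^4.75 + ν·Q^9.4·(L/(gh_f))^5.2]^0.04
LQ²/(gh_f) = 1.895; L/(gh_f) = 10.49
Term 1 = ε^1.25·(…)^4.75 = 9.14×10^-7; Term 2 = ν·Q^9.4·(…)^5.2 = 9.73×10^-5
D = 0.66·(9.14×10^-7 + 9.73×10^-5)^0.04 = 0.4563 m = 456 mm
Check: V = 2.60 m/s, Re = 7.96×10^5, f = 0.01213, h_f = 19.4 m ≈ 20.6 m ✓

D ≈ 456 mm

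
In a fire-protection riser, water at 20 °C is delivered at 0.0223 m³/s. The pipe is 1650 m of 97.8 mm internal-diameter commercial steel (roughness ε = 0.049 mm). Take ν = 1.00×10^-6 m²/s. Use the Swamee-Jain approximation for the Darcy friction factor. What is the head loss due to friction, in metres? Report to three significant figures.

h_f ≈ 139 m

V = 4Q/(πD²) = 4·0.0223/(π·0.0978²) = 2.969 m/s
Re = VD/ν = 2.969·0.0978/1.00×10^-6 = 2.90×10^5 → turbulent
ε/D = 0.049/97.8 = 5.01×10^-4
Swamee-Jain: f = 0.01838
h_f = f(L/D)V²/(2g) = 0.01838·(1650/0.0978)·2.969²/(2·9.81) = 139.3 m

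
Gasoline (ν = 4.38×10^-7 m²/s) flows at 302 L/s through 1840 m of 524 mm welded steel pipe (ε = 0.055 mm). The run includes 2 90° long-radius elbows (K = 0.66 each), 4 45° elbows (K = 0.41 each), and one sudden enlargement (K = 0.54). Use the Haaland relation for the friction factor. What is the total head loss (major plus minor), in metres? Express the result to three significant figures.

H_L ≈ 4.89 m

V = 4Q/(πD²) = 1.400 m/s; V²/2g = 0.09996 m
Re = 1.68×10^6, ε/D = 1.05×10^-4 → f = 0.01294 (Haaland)
Major: h_f = f(L/D)·V²/2g = 0.01294·3511·0.09996 = 4.543 m
Minor: ΣK = 3.50; h_m = ΣK·V²/2g = 0.3498 m
Total H_L = 4.543 + 0.3498 = 4.893 m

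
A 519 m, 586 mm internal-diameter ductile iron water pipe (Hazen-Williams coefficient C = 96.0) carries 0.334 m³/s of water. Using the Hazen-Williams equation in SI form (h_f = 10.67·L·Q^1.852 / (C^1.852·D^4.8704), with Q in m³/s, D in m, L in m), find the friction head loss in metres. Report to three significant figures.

h_f ≈ 2.09 m

h_f = 10.67·519·0.334^1.852 / (96.0^1.852·0.586^4.8704) = 2.092 m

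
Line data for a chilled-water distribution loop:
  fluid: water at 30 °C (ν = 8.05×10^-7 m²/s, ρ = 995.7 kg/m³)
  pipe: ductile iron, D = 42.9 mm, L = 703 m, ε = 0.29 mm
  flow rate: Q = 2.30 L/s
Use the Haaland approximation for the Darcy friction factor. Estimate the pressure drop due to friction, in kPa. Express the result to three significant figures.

V = 4Q/(πD²) = 4·0.00230/(π·0.0429²) = 1.591 m/s
Re = VD/ν = 1.591·0.0429/8.05×10^-7 = 8.48×10^4 → turbulent
ε/D = 0.29/42.9 = 0.00676
Haaland: f = 0.03424
h_f = f(L/D)V²/(2g) = 0.03424·(703/0.0429)·1.591²/(2·9.81) = 72.40 m
Δp = ρg·h_f = 995.7·9.81·72.40 = 707.2 kPa

Δp ≈ 707 kPa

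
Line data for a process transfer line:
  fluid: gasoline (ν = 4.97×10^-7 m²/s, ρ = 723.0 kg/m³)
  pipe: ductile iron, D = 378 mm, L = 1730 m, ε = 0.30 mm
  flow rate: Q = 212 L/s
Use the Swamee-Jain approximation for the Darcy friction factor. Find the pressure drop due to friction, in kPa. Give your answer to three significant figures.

Δp ≈ 112 kPa

V = 4Q/(πD²) = 4·0.212/(π·0.378²) = 1.889 m/s
Re = VD/ν = 1.889·0.378/4.97×10^-7 = 1.44×10^6 → turbulent
ε/D = 0.30/378 = 7.94×10^-4
Swamee-Jain: f = 0.01891
h_f = f(L/D)V²/(2g) = 0.01891·(1730/0.378)·1.889²/(2·9.81) = 15.74 m
Δp = ρg·h_f = 723.0·9.81·15.74 = 111.6 kPa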